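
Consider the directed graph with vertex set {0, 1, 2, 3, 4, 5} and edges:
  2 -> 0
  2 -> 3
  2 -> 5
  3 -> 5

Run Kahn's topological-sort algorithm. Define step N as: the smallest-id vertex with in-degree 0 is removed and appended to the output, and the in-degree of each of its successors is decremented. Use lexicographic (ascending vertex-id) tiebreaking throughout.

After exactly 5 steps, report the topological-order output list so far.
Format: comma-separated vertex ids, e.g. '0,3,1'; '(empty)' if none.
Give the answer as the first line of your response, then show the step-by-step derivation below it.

1,2,0,3,4

step 1: output 1; order=[1]; indeg=(1,0,0,1,0,2)
step 2: output 2; order=[1,2]; indeg=(0,0,0,0,0,1)
step 3: output 0; order=[1,2,0]; indeg=(0,0,0,0,0,1)
step 4: output 3; order=[1,2,0,3]; indeg=(0,0,0,0,0,0)
step 5: output 4; order=[1,2,0,3,4]; indeg=(0,0,0,0,0,0)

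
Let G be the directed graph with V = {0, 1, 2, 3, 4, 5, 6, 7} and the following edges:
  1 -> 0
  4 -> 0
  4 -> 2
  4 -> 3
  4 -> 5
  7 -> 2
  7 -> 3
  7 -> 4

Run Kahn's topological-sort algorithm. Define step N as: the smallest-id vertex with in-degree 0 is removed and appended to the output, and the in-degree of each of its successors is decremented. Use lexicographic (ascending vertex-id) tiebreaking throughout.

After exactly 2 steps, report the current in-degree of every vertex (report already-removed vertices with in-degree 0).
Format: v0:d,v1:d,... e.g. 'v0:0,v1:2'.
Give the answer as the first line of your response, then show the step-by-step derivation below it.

v0:1,v1:0,v2:2,v3:2,v4:1,v5:1,v6:0,v7:0

step 1: output 1; order=[1]; indeg=(1,0,2,2,1,1,0,0)
step 2: output 6; order=[1,6]; indeg=(1,0,2,2,1,1,0,0)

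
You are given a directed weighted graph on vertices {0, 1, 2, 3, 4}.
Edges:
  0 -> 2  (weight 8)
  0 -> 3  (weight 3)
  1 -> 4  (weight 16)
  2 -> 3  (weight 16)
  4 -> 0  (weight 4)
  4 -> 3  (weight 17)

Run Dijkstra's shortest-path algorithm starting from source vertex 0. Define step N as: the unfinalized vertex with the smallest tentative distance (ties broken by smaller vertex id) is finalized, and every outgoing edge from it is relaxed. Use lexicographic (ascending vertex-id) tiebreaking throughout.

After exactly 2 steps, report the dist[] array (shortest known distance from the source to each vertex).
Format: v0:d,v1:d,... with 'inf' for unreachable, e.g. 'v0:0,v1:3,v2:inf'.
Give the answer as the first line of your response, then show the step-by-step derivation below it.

v0:0,v1:inf,v2:8,v3:3,v4:inf

step 1: dist = v0:0,v1:inf,v2:8,v3:3,v4:inf
step 2: dist = v0:0,v1:inf,v2:8,v3:3,v4:inf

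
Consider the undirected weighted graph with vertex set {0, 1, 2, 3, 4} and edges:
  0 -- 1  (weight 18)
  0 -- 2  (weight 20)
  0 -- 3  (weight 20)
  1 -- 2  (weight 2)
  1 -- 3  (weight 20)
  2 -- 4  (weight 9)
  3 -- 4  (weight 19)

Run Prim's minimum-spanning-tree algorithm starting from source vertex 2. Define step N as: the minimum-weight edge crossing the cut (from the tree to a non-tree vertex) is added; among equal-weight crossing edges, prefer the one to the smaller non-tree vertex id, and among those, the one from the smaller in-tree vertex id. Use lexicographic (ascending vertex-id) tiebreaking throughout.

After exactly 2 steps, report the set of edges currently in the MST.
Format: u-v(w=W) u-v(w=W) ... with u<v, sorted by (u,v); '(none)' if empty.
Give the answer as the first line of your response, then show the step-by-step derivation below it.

1-2(w=2) 2-4(w=9)

step 1: add edge 1-2 (w=2); MST = {1-2(w=2)}
step 2: add edge 2-4 (w=9); MST = {1-2(w=2) 2-4(w=9)}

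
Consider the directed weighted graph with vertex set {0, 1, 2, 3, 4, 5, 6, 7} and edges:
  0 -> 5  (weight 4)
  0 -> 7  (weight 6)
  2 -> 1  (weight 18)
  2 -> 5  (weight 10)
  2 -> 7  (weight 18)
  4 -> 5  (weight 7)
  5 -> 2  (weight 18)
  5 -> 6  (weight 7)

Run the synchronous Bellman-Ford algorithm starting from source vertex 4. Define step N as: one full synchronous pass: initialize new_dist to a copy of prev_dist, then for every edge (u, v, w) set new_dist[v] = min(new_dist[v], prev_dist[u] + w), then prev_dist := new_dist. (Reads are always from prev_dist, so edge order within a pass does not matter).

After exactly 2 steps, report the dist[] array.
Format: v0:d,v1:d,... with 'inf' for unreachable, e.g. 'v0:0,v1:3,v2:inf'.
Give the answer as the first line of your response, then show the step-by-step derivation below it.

v0:inf,v1:inf,v2:25,v3:inf,v4:0,v5:7,v6:14,v7:inf

step 1: dist = v0:inf,v1:inf,v2:inf,v3:inf,v4:0,v5:7,v6:inf,v7:inf
step 2: dist = v0:inf,v1:inf,v2:25,v3:inf,v4:0,v5:7,v6:14,v7:inf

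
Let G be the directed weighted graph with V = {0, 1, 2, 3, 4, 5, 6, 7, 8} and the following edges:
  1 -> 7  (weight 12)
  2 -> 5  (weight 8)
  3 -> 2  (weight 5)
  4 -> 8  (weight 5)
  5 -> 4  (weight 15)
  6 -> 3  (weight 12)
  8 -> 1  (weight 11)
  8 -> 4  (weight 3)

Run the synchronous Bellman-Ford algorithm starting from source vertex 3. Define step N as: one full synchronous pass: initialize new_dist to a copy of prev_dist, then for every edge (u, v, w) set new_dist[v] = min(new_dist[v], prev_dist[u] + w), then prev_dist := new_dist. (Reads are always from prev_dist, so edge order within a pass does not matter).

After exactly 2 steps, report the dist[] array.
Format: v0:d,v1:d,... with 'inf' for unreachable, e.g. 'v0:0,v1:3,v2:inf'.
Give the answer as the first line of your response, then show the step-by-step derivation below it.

v0:inf,v1:inf,v2:5,v3:0,v4:inf,v5:13,v6:inf,v7:inf,v8:inf

step 1: dist = v0:inf,v1:inf,v2:5,v3:0,v4:inf,v5:inf,v6:inf,v7:inf,v8:inf
step 2: dist = v0:inf,v1:inf,v2:5,v3:0,v4:inf,v5:13,v6:inf,v7:inf,v8:inf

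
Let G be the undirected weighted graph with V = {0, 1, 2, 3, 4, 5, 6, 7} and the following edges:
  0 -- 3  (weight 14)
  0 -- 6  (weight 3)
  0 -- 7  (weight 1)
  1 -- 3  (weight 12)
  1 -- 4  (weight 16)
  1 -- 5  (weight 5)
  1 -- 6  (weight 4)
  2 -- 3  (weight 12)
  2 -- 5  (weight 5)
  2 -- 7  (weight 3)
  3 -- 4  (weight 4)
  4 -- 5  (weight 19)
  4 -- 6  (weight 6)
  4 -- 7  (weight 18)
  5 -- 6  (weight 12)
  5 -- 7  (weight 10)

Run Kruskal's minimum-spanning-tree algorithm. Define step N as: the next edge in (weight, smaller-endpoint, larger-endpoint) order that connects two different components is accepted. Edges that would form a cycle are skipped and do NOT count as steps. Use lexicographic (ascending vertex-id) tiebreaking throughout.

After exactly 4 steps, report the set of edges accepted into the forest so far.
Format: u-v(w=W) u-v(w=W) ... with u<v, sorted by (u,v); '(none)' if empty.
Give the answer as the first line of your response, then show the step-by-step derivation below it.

0-6(w=3) 0-7(w=1) 1-6(w=4) 2-7(w=3)

step 1: add edge 0-7 (w=1); MST = {0-7(w=1)}
step 2: add edge 0-6 (w=3); MST = {0-6(w=3) 0-7(w=1)}
step 3: add edge 2-7 (w=3); MST = {0-6(w=3) 0-7(w=1) 2-7(w=3)}
step 4: add edge 1-6 (w=4); MST = {0-6(w=3) 0-7(w=1) 1-6(w=4) 2-7(w=3)}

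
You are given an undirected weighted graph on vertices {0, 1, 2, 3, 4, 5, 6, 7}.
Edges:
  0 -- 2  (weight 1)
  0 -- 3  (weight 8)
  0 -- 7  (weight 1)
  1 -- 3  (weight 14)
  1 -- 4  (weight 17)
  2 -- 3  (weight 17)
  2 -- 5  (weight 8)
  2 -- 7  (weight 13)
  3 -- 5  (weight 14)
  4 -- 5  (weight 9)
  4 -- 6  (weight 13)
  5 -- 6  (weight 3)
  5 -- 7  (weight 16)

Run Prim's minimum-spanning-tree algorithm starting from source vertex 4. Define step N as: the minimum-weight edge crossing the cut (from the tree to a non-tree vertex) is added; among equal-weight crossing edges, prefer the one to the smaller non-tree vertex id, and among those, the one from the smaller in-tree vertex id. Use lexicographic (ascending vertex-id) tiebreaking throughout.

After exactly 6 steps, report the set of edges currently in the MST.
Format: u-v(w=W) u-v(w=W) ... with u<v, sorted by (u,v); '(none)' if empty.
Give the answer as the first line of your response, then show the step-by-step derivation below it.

0-2(w=1) 0-3(w=8) 0-7(w=1) 2-5(w=8) 4-5(w=9) 5-6(w=3)

step 1: add edge 4-5 (w=9); MST = {4-5(w=9)}
step 2: add edge 5-6 (w=3); MST = {4-5(w=9) 5-6(w=3)}
step 3: add edge 2-5 (w=8); MST = {2-5(w=8) 4-5(w=9) 5-6(w=3)}
step 4: add edge 0-2 (w=1); MST = {0-2(w=1) 2-5(w=8) 4-5(w=9) 5-6(w=3)}
step 5: add edge 0-7 (w=1); MST = {0-2(w=1) 0-7(w=1) 2-5(w=8) 4-5(w=9) 5-6(w=3)}
step 6: add edge 0-3 (w=8); MST = {0-2(w=1) 0-3(w=8) 0-7(w=1) 2-5(w=8) 4-5(w=9) 5-6(w=3)}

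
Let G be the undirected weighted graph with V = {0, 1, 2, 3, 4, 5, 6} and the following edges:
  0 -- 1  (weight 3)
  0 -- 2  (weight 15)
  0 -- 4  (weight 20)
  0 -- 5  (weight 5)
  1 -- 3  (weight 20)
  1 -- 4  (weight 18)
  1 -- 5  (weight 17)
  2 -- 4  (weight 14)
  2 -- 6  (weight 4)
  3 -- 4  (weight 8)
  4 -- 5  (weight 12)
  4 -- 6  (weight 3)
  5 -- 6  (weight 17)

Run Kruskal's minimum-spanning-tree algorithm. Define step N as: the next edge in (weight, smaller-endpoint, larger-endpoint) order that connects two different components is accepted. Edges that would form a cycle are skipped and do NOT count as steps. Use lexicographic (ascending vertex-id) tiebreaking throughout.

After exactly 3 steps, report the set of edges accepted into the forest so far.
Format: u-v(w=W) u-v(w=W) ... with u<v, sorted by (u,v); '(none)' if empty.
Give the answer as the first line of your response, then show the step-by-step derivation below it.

0-1(w=3) 2-6(w=4) 4-6(w=3)

step 1: add edge 0-1 (w=3); MST = {0-1(w=3)}
step 2: add edge 4-6 (w=3); MST = {0-1(w=3) 4-6(w=3)}
step 3: add edge 2-6 (w=4); MST = {0-1(w=3) 2-6(w=4) 4-6(w=3)}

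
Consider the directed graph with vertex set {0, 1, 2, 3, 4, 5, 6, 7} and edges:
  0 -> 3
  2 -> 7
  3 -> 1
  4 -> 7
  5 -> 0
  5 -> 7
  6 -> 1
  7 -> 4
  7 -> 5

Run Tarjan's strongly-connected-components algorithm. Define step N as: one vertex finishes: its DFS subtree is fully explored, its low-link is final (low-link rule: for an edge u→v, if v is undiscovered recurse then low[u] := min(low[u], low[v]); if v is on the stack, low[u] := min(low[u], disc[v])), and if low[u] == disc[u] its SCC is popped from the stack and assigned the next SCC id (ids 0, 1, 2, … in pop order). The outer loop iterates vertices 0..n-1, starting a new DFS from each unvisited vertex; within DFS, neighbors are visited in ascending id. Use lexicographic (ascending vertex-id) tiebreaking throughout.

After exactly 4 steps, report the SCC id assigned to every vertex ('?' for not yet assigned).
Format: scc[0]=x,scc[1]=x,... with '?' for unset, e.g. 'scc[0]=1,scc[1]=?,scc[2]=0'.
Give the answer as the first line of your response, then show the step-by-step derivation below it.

scc[0]=2,scc[1]=0,scc[2]=?,scc[3]=1,scc[4]=?,scc[5]=?,scc[6]=?,scc[7]=?

step 1: low=(low[0]=0,low[1]=2,low[2]=?,low[3]=1,low[4]=?,low[5]=?,low[6]=?,low[7]=?); scc=(scc[0]=?,scc[1]=0,scc[2]=?,scc[3]=?,scc[4]=?,scc[5]=?,scc[6]=?,scc[7]=?)
step 2: low=(low[0]=0,low[1]=2,low[2]=?,low[3]=1,low[4]=?,low[5]=?,low[6]=?,low[7]=?); scc=(scc[0]=?,scc[1]=0,scc[2]=?,scc[3]=1,scc[4]=?,scc[5]=?,scc[6]=?,scc[7]=?)
step 3: low=(low[0]=0,low[1]=2,low[2]=?,low[3]=1,low[4]=?,low[5]=?,low[6]=?,low[7]=?); scc=(scc[0]=2,scc[1]=0,scc[2]=?,scc[3]=1,scc[4]=?,scc[5]=?,scc[6]=?,scc[7]=?)
step 4: low=(low[0]=0,low[1]=2,low[2]=3,low[3]=1,low[4]=4,low[5]=?,low[6]=?,low[7]=4); scc=(scc[0]=2,scc[1]=0,scc[2]=?,scc[3]=1,scc[4]=?,scc[5]=?,scc[6]=?,scc[7]=?)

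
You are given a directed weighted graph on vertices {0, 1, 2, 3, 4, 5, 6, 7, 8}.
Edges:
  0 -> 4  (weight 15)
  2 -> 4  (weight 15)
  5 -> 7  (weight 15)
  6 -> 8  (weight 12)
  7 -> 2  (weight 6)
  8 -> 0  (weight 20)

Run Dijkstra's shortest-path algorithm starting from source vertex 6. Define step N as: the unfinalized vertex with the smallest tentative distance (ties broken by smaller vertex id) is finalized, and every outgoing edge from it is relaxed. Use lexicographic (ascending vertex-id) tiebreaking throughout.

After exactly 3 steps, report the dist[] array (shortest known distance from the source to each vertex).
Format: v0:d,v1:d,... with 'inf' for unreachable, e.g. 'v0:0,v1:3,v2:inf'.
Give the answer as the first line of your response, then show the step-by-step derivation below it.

v0:32,v1:inf,v2:inf,v3:inf,v4:47,v5:inf,v6:0,v7:inf,v8:12

step 1: dist = v0:inf,v1:inf,v2:inf,v3:inf,v4:inf,v5:inf,v6:0,v7:inf,v8:12
step 2: dist = v0:32,v1:inf,v2:inf,v3:inf,v4:inf,v5:inf,v6:0,v7:inf,v8:12
step 3: dist = v0:32,v1:inf,v2:inf,v3:inf,v4:47,v5:inf,v6:0,v7:inf,v8:12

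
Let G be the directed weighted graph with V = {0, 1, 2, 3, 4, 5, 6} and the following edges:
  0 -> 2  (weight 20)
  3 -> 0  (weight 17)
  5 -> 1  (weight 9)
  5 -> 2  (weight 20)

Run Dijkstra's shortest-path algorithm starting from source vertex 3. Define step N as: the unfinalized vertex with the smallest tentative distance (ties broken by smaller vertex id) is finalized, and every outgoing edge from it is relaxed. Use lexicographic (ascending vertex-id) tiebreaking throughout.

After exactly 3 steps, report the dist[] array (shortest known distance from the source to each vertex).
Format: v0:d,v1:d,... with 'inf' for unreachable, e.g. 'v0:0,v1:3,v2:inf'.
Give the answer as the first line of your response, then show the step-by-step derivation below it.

v0:17,v1:inf,v2:37,v3:0,v4:inf,v5:inf,v6:inf

step 1: dist = v0:17,v1:inf,v2:inf,v3:0,v4:inf,v5:inf,v6:inf
step 2: dist = v0:17,v1:inf,v2:37,v3:0,v4:inf,v5:inf,v6:inf
step 3: dist = v0:17,v1:inf,v2:37,v3:0,v4:inf,v5:inf,v6:inf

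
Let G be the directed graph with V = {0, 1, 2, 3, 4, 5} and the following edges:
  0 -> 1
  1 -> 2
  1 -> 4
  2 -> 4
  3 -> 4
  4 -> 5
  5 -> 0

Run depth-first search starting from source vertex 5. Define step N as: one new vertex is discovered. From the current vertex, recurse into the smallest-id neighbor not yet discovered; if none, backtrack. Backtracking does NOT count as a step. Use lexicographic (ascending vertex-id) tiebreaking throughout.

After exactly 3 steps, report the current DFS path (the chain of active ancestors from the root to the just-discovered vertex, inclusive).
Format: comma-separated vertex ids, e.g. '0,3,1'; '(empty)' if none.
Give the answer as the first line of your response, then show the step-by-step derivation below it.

5,0,1

step 1: discover 5; path=5; order=5
step 2: discover 0; path=5>0; order=5,0
step 3: discover 1; path=5>0>1; order=5,0,1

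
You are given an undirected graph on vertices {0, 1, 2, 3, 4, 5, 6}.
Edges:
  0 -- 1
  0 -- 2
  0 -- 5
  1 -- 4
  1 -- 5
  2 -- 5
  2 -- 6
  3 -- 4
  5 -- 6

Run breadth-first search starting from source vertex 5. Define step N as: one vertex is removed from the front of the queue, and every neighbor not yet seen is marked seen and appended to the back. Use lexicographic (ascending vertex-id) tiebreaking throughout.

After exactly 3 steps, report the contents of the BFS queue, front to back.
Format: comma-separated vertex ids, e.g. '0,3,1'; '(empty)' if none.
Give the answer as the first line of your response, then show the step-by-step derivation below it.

2,6,4

step 1: dequeue 5; queue=[0,1,2,6]; order=5
step 2: dequeue 0; queue=[1,2,6]; order=5,0
step 3: dequeue 1; queue=[2,6,4]; order=5,0,1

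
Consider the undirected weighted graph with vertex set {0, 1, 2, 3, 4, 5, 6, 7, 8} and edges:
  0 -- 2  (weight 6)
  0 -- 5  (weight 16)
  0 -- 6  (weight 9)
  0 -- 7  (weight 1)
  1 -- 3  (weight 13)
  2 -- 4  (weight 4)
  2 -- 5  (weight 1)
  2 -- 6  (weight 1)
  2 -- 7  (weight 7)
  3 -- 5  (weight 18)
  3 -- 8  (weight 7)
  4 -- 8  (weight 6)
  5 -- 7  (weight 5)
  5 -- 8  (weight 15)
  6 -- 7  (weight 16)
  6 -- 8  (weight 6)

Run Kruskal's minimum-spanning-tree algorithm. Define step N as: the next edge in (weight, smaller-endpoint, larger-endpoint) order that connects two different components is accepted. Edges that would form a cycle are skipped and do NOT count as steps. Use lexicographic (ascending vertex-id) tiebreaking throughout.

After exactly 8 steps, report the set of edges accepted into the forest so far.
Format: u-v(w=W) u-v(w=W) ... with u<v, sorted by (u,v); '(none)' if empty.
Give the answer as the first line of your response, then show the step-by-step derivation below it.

0-7(w=1) 1-3(w=13) 2-4(w=4) 2-5(w=1) 2-6(w=1) 3-8(w=7) 4-8(w=6) 5-7(w=5)

step 1: add edge 0-7 (w=1); MST = {0-7(w=1)}
step 2: add edge 2-5 (w=1); MST = {0-7(w=1) 2-5(w=1)}
step 3: add edge 2-6 (w=1); MST = {0-7(w=1) 2-5(w=1) 2-6(w=1)}
step 4: add edge 2-4 (w=4); MST = {0-7(w=1) 2-4(w=4) 2-5(w=1) 2-6(w=1)}
step 5: add edge 5-7 (w=5); MST = {0-7(w=1) 2-4(w=4) 2-5(w=1) 2-6(w=1) 5-7(w=5)}
step 6: add edge 4-8 (w=6); MST = {0-7(w=1) 2-4(w=4) 2-5(w=1) 2-6(w=1) 4-8(w=6) 5-7(w=5)}
step 7: add edge 3-8 (w=7); MST = {0-7(w=1) 2-4(w=4) 2-5(w=1) 2-6(w=1) 3-8(w=7) 4-8(w=6) 5-7(w=5)}
step 8: add edge 1-3 (w=13); MST = {0-7(w=1) 1-3(w=13) 2-4(w=4) 2-5(w=1) 2-6(w=1) 3-8(w=7) 4-8(w=6) 5-7(w=5)}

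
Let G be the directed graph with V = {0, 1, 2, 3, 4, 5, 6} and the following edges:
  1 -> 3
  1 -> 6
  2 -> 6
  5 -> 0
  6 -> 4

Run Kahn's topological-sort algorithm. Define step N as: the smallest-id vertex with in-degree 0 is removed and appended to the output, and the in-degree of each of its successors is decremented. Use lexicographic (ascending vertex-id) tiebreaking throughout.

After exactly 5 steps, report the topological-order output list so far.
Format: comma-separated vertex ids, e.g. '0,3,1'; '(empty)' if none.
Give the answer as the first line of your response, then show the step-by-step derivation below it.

1,2,3,5,0

step 1: output 1; order=[1]; indeg=(1,0,0,0,1,0,1)
step 2: output 2; order=[1,2]; indeg=(1,0,0,0,1,0,0)
step 3: output 3; order=[1,2,3]; indeg=(1,0,0,0,1,0,0)
step 4: output 5; order=[1,2,3,5]; indeg=(0,0,0,0,1,0,0)
step 5: output 0; order=[1,2,3,5,0]; indeg=(0,0,0,0,1,0,0)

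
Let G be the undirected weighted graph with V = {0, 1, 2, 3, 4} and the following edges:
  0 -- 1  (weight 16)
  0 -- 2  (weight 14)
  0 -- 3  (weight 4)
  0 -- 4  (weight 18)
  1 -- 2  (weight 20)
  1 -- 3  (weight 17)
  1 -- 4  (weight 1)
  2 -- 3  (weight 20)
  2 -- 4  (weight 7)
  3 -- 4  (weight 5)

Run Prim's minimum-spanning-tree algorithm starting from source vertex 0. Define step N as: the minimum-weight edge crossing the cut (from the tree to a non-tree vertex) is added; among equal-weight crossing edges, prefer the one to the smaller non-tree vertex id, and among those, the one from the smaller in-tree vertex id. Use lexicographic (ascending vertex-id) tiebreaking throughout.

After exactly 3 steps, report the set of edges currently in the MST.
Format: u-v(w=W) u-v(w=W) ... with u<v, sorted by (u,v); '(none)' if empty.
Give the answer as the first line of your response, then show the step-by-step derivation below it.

0-3(w=4) 1-4(w=1) 3-4(w=5)

step 1: add edge 0-3 (w=4); MST = {0-3(w=4)}
step 2: add edge 3-4 (w=5); MST = {0-3(w=4) 3-4(w=5)}
step 3: add edge 1-4 (w=1); MST = {0-3(w=4) 1-4(w=1) 3-4(w=5)}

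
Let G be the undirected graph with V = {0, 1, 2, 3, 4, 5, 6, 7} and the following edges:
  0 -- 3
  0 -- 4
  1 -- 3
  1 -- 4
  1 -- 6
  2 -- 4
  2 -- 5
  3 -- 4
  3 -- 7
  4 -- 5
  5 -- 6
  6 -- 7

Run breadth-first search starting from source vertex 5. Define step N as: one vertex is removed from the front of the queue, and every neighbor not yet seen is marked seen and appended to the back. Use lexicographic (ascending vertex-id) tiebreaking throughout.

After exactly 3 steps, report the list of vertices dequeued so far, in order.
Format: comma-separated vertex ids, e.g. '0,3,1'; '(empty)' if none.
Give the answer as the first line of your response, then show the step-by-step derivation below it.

5,2,4

step 1: dequeue 5; queue=[2,4,6]; order=5
step 2: dequeue 2; queue=[4,6]; order=5,2
step 3: dequeue 4; queue=[6,0,1,3]; order=5,2,4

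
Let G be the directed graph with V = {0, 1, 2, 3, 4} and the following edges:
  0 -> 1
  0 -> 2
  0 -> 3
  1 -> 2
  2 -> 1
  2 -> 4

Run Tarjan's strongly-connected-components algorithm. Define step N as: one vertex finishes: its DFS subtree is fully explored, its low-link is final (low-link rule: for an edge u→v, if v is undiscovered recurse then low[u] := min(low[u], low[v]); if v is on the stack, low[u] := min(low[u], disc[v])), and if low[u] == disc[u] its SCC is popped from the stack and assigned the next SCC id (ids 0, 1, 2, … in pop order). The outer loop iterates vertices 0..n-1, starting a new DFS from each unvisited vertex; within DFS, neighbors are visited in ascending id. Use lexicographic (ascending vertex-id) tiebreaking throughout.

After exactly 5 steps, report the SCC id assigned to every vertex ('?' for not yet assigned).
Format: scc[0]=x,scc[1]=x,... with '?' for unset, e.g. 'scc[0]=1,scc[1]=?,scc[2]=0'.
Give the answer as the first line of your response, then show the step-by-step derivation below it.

scc[0]=3,scc[1]=1,scc[2]=1,scc[3]=2,scc[4]=0

step 1: low=(low[0]=0,low[1]=1,low[2]=1,low[3]=?,low[4]=3); scc=(scc[0]=?,scc[1]=?,scc[2]=?,scc[3]=?,scc[4]=0)
step 2: low=(low[0]=0,low[1]=1,low[2]=1,low[3]=?,low[4]=3); scc=(scc[0]=?,scc[1]=?,scc[2]=?,scc[3]=?,scc[4]=0)
step 3: low=(low[0]=0,low[1]=1,low[2]=1,low[3]=?,low[4]=3); scc=(scc[0]=?,scc[1]=1,scc[2]=1,scc[3]=?,scc[4]=0)
step 4: low=(low[0]=0,low[1]=1,low[2]=1,low[3]=4,low[4]=3); scc=(scc[0]=?,scc[1]=1,scc[2]=1,scc[3]=2,scc[4]=0)
step 5: low=(low[0]=0,low[1]=1,low[2]=1,low[3]=4,low[4]=3); scc=(scc[0]=3,scc[1]=1,scc[2]=1,scc[3]=2,scc[4]=0)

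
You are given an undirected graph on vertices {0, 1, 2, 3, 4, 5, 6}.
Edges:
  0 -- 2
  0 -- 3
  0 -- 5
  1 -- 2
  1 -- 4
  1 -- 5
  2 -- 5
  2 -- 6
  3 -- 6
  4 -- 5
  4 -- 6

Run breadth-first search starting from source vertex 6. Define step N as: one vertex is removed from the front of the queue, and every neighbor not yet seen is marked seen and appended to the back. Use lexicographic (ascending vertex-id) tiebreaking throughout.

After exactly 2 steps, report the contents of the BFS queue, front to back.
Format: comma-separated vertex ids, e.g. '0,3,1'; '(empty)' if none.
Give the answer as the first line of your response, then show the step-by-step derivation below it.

3,4,0,1,5

step 1: dequeue 6; queue=[2,3,4]; order=6
step 2: dequeue 2; queue=[3,4,0,1,5]; order=6,2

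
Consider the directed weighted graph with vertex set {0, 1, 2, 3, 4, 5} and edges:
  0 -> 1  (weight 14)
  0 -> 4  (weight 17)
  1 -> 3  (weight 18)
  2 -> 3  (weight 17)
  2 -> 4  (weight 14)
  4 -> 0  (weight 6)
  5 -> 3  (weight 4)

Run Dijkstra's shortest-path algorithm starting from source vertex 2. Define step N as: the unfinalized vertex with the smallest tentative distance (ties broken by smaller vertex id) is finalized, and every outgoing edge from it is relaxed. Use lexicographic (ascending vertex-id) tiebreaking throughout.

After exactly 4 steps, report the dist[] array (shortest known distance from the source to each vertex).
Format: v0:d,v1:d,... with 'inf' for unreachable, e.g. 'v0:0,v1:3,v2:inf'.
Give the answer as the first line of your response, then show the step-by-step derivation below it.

v0:20,v1:34,v2:0,v3:17,v4:14,v5:inf

step 1: dist = v0:inf,v1:inf,v2:0,v3:17,v4:14,v5:inf
step 2: dist = v0:20,v1:inf,v2:0,v3:17,v4:14,v5:inf
step 3: dist = v0:20,v1:inf,v2:0,v3:17,v4:14,v5:inf
step 4: dist = v0:20,v1:34,v2:0,v3:17,v4:14,v5:inf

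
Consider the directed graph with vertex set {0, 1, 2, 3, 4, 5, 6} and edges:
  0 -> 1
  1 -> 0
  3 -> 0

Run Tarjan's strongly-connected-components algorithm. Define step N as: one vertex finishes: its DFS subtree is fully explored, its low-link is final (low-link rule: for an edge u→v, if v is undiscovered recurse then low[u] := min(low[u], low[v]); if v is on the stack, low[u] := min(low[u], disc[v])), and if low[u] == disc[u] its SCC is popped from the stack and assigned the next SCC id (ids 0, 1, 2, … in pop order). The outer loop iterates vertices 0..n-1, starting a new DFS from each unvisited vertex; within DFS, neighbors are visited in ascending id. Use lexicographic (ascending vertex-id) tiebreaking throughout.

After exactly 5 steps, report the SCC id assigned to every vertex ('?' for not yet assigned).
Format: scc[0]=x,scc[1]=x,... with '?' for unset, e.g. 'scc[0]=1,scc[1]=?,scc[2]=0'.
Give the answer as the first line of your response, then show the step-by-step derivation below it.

scc[0]=0,scc[1]=0,scc[2]=1,scc[3]=2,scc[4]=3,scc[5]=?,scc[6]=?

step 1: low=(low[0]=0,low[1]=0,low[2]=?,low[3]=?,low[4]=?,low[5]=?,low[6]=?); scc=(scc[0]=?,scc[1]=?,scc[2]=?,scc[3]=?,scc[4]=?,scc[5]=?,scc[6]=?)
step 2: low=(low[0]=0,low[1]=0,low[2]=?,low[3]=?,low[4]=?,low[5]=?,low[6]=?); scc=(scc[0]=0,scc[1]=0,scc[2]=?,scc[3]=?,scc[4]=?,scc[5]=?,scc[6]=?)
step 3: low=(low[0]=0,low[1]=0,low[2]=2,low[3]=?,low[4]=?,low[5]=?,low[6]=?); scc=(scc[0]=0,scc[1]=0,scc[2]=1,scc[3]=?,scc[4]=?,scc[5]=?,scc[6]=?)
step 4: low=(low[0]=0,low[1]=0,low[2]=2,low[3]=3,low[4]=?,low[5]=?,low[6]=?); scc=(scc[0]=0,scc[1]=0,scc[2]=1,scc[3]=2,scc[4]=?,scc[5]=?,scc[6]=?)
step 5: low=(low[0]=0,low[1]=0,low[2]=2,low[3]=3,low[4]=4,low[5]=?,low[6]=?); scc=(scc[0]=0,scc[1]=0,scc[2]=1,scc[3]=2,scc[4]=3,scc[5]=?,scc[6]=?)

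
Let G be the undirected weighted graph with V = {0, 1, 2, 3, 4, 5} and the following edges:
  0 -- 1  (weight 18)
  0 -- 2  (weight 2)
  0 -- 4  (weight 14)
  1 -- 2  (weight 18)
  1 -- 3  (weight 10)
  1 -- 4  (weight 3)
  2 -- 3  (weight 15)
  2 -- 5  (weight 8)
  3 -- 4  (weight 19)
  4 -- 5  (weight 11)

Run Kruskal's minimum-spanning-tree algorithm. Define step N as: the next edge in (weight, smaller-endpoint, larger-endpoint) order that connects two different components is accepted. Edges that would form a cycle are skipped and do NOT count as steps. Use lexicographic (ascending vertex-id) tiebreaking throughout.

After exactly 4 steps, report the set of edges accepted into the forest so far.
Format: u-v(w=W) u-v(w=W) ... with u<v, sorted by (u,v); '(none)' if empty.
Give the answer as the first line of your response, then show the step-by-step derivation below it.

0-2(w=2) 1-3(w=10) 1-4(w=3) 2-5(w=8)

step 1: add edge 0-2 (w=2); MST = {0-2(w=2)}
step 2: add edge 1-4 (w=3); MST = {0-2(w=2) 1-4(w=3)}
step 3: add edge 2-5 (w=8); MST = {0-2(w=2) 1-4(w=3) 2-5(w=8)}
step 4: add edge 1-3 (w=10); MST = {0-2(w=2) 1-3(w=10) 1-4(w=3) 2-5(w=8)}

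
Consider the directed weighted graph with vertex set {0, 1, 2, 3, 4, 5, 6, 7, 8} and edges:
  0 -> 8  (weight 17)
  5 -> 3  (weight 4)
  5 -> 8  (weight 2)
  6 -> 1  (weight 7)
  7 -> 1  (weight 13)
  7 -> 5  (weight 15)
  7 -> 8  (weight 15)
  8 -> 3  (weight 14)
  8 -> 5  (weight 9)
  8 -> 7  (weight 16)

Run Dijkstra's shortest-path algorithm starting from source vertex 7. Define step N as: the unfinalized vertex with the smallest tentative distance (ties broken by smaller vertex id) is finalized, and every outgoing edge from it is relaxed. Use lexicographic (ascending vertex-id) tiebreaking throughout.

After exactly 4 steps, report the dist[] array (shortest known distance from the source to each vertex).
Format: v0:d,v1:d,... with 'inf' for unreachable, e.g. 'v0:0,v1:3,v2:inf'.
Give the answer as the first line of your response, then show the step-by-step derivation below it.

v0:inf,v1:13,v2:inf,v3:19,v4:inf,v5:15,v6:inf,v7:0,v8:15

step 1: dist = v0:inf,v1:13,v2:inf,v3:inf,v4:inf,v5:15,v6:inf,v7:0,v8:15
step 2: dist = v0:inf,v1:13,v2:inf,v3:inf,v4:inf,v5:15,v6:inf,v7:0,v8:15
step 3: dist = v0:inf,v1:13,v2:inf,v3:19,v4:inf,v5:15,v6:inf,v7:0,v8:15
step 4: dist = v0:inf,v1:13,v2:inf,v3:19,v4:inf,v5:15,v6:inf,v7:0,v8:15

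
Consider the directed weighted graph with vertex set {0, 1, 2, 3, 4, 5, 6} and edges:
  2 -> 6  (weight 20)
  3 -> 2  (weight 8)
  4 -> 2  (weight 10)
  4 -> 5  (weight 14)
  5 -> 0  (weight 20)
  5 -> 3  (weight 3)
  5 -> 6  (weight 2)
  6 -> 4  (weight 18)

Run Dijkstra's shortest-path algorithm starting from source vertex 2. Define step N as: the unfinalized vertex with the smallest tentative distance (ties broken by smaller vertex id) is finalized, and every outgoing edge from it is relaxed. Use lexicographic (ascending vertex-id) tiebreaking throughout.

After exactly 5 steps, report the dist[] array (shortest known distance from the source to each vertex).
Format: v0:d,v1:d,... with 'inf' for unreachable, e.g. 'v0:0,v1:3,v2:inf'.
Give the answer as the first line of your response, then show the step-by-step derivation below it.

v0:72,v1:inf,v2:0,v3:55,v4:38,v5:52,v6:20

step 1: dist = v0:inf,v1:inf,v2:0,v3:inf,v4:inf,v5:inf,v6:20
step 2: dist = v0:inf,v1:inf,v2:0,v3:inf,v4:38,v5:inf,v6:20
step 3: dist = v0:inf,v1:inf,v2:0,v3:inf,v4:38,v5:52,v6:20
step 4: dist = v0:72,v1:inf,v2:0,v3:55,v4:38,v5:52,v6:20
step 5: dist = v0:72,v1:inf,v2:0,v3:55,v4:38,v5:52,v6:20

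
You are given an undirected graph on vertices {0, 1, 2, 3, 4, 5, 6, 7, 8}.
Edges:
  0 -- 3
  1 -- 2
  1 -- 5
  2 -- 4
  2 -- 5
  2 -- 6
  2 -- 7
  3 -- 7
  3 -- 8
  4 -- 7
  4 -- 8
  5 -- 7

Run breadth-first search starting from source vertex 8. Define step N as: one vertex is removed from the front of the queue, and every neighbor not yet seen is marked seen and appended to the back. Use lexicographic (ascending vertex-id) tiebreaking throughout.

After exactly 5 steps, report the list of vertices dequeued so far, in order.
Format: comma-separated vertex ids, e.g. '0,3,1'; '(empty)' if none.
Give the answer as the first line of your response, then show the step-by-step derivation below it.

8,3,4,0,7

step 1: dequeue 8; queue=[3,4]; order=8
step 2: dequeue 3; queue=[4,0,7]; order=8,3
step 3: dequeue 4; queue=[0,7,2]; order=8,3,4
step 4: dequeue 0; queue=[7,2]; order=8,3,4,0
step 5: dequeue 7; queue=[2,5]; order=8,3,4,0,7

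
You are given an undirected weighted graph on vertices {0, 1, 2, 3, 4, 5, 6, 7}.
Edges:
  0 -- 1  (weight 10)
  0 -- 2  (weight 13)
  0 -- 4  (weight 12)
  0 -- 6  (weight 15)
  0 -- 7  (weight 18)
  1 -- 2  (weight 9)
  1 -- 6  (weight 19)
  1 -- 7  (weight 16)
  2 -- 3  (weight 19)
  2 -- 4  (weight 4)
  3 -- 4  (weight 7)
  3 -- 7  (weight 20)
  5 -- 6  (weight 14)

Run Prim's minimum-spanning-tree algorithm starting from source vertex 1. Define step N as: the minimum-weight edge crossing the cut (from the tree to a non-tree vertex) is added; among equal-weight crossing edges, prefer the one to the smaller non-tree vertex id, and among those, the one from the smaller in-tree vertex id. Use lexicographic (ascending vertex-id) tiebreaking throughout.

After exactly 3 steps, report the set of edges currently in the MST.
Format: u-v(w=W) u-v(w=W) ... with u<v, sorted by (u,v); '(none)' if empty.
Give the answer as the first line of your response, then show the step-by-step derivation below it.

1-2(w=9) 2-4(w=4) 3-4(w=7)

step 1: add edge 1-2 (w=9); MST = {1-2(w=9)}
step 2: add edge 2-4 (w=4); MST = {1-2(w=9) 2-4(w=4)}
step 3: add edge 3-4 (w=7); MST = {1-2(w=9) 2-4(w=4) 3-4(w=7)}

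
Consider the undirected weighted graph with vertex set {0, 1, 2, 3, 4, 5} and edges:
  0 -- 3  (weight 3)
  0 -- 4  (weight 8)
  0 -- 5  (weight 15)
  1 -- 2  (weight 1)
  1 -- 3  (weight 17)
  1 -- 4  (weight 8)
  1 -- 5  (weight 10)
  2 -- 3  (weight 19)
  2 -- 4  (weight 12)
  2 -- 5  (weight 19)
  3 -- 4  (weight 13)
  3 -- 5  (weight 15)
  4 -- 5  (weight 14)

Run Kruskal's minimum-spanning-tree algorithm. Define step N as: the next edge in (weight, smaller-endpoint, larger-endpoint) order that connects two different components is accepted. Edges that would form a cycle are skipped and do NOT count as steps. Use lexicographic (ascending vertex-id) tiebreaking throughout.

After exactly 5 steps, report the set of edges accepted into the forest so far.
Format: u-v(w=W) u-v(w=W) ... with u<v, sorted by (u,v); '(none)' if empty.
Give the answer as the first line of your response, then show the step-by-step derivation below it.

0-3(w=3) 0-4(w=8) 1-2(w=1) 1-4(w=8) 1-5(w=10)

step 1: add edge 1-2 (w=1); MST = {1-2(w=1)}
step 2: add edge 0-3 (w=3); MST = {0-3(w=3) 1-2(w=1)}
step 3: add edge 0-4 (w=8); MST = {0-3(w=3) 0-4(w=8) 1-2(w=1)}
step 4: add edge 1-4 (w=8); MST = {0-3(w=3) 0-4(w=8) 1-2(w=1) 1-4(w=8)}
step 5: add edge 1-5 (w=10); MST = {0-3(w=3) 0-4(w=8) 1-2(w=1) 1-4(w=8) 1-5(w=10)}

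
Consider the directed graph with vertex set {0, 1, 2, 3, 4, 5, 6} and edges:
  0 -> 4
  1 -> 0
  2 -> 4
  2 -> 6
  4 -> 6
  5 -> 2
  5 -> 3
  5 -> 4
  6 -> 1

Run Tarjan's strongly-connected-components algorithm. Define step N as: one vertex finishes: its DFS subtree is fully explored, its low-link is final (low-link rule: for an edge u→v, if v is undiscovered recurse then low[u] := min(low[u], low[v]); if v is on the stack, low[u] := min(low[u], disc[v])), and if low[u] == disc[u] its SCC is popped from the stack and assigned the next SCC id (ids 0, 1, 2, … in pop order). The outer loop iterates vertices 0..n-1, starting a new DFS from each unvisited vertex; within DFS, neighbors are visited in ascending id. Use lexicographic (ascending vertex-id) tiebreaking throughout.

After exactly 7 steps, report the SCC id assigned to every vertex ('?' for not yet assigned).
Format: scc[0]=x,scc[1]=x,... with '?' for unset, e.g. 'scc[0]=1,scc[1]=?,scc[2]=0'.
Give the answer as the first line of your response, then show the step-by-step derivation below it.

scc[0]=0,scc[1]=0,scc[2]=1,scc[3]=2,scc[4]=0,scc[5]=3,scc[6]=0

step 1: low=(low[0]=0,low[1]=0,low[2]=?,low[3]=?,low[4]=1,low[5]=?,low[6]=2); scc=(scc[0]=?,scc[1]=?,scc[2]=?,scc[3]=?,scc[4]=?,scc[5]=?,scc[6]=?)
step 2: low=(low[0]=0,low[1]=0,low[2]=?,low[3]=?,low[4]=1,low[5]=?,low[6]=0); scc=(scc[0]=?,scc[1]=?,scc[2]=?,scc[3]=?,scc[4]=?,scc[5]=?,scc[6]=?)
step 3: low=(low[0]=0,low[1]=0,low[2]=?,low[3]=?,low[4]=0,low[5]=?,low[6]=0); scc=(scc[0]=?,scc[1]=?,scc[2]=?,scc[3]=?,scc[4]=?,scc[5]=?,scc[6]=?)
step 4: low=(low[0]=0,low[1]=0,low[2]=?,low[3]=?,low[4]=0,low[5]=?,low[6]=0); scc=(scc[0]=0,scc[1]=0,scc[2]=?,scc[3]=?,scc[4]=0,scc[5]=?,scc[6]=0)
step 5: low=(low[0]=0,low[1]=0,low[2]=4,low[3]=?,low[4]=0,low[5]=?,low[6]=0); scc=(scc[0]=0,scc[1]=0,scc[2]=1,scc[3]=?,scc[4]=0,scc[5]=?,scc[6]=0)
step 6: low=(low[0]=0,low[1]=0,low[2]=4,low[3]=5,low[4]=0,low[5]=?,low[6]=0); scc=(scc[0]=0,scc[1]=0,scc[2]=1,scc[3]=2,scc[4]=0,scc[5]=?,scc[6]=0)
step 7: low=(low[0]=0,low[1]=0,low[2]=4,low[3]=5,low[4]=0,low[5]=6,low[6]=0); scc=(scc[0]=0,scc[1]=0,scc[2]=1,scc[3]=2,scc[4]=0,scc[5]=3,scc[6]=0)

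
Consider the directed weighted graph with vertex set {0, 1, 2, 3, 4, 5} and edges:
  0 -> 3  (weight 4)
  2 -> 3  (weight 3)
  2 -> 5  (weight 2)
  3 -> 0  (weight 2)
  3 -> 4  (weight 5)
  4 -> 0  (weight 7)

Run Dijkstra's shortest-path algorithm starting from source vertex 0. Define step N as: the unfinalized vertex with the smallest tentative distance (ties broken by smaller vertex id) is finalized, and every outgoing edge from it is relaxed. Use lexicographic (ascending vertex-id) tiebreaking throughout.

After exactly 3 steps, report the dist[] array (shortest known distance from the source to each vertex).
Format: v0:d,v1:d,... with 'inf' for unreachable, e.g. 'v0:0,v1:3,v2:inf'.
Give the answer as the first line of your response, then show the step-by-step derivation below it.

v0:0,v1:inf,v2:inf,v3:4,v4:9,v5:inf

step 1: dist = v0:0,v1:inf,v2:inf,v3:4,v4:inf,v5:inf
step 2: dist = v0:0,v1:inf,v2:inf,v3:4,v4:9,v5:inf
step 3: dist = v0:0,v1:inf,v2:inf,v3:4,v4:9,v5:inf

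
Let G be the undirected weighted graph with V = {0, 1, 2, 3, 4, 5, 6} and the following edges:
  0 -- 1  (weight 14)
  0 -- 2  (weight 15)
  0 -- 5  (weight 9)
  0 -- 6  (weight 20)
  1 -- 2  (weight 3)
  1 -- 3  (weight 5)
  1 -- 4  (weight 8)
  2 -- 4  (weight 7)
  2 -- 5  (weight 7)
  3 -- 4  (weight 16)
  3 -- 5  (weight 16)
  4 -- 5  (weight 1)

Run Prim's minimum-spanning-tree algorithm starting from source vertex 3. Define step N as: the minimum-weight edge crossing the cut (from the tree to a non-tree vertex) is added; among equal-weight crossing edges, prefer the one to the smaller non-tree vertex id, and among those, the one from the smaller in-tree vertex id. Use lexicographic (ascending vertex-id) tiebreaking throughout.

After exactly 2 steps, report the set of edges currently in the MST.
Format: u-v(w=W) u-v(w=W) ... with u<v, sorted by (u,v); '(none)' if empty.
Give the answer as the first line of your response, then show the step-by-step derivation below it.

1-2(w=3) 1-3(w=5)

step 1: add edge 1-3 (w=5); MST = {1-3(w=5)}
step 2: add edge 1-2 (w=3); MST = {1-2(w=3) 1-3(w=5)}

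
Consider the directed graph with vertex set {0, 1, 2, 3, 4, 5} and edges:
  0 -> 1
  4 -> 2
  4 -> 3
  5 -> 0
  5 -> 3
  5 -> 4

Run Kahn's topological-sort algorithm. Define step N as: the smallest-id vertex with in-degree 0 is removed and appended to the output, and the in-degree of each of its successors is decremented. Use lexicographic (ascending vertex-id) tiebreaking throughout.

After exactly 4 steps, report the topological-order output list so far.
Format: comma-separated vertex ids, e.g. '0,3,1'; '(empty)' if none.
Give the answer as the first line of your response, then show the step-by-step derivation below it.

5,0,1,4

step 1: output 5; order=[5]; indeg=(0,1,1,1,0,0)
step 2: output 0; order=[5,0]; indeg=(0,0,1,1,0,0)
step 3: output 1; order=[5,0,1]; indeg=(0,0,1,1,0,0)
step 4: output 4; order=[5,0,1,4]; indeg=(0,0,0,0,0,0)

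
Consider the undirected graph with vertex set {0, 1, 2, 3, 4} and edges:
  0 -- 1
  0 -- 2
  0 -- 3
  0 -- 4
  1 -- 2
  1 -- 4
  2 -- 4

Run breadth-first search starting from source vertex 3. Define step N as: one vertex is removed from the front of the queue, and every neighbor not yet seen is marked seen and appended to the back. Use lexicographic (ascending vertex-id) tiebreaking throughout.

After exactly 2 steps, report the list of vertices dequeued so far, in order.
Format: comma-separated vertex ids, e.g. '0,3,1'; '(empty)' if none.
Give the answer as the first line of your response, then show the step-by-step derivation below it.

3,0

step 1: dequeue 3; queue=[0]; order=3
step 2: dequeue 0; queue=[1,2,4]; order=3,0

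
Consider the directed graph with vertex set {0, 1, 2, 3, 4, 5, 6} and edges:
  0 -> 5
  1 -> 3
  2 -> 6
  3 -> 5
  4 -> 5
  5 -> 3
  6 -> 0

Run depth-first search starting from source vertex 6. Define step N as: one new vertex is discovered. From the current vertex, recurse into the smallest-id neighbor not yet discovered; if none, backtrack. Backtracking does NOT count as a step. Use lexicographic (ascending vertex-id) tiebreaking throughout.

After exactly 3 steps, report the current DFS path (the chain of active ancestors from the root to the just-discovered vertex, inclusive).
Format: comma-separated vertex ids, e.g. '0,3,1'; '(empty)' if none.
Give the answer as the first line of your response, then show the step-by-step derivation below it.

6,0,5

step 1: discover 6; path=6; order=6
step 2: discover 0; path=6>0; order=6,0
step 3: discover 5; path=6>0>5; order=6,0,5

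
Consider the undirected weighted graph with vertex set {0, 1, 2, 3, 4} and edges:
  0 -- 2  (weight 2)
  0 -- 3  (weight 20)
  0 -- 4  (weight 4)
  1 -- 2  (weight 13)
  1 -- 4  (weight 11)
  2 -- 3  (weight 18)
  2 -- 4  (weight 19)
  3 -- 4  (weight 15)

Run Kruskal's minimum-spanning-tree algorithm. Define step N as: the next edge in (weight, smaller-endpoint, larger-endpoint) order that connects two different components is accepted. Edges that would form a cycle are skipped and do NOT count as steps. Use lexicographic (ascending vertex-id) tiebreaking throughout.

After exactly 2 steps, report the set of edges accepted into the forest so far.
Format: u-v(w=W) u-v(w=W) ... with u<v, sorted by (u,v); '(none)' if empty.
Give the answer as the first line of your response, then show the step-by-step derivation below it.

0-2(w=2) 0-4(w=4)

step 1: add edge 0-2 (w=2); MST = {0-2(w=2)}
step 2: add edge 0-4 (w=4); MST = {0-2(w=2) 0-4(w=4)}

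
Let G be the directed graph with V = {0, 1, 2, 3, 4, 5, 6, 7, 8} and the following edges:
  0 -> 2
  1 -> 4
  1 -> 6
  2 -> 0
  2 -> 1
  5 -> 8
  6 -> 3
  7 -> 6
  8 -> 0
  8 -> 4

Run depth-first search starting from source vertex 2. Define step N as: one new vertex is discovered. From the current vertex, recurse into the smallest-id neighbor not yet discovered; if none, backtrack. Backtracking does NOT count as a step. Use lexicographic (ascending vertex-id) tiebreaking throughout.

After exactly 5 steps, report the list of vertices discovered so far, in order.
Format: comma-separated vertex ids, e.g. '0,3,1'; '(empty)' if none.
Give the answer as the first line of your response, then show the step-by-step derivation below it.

2,0,1,4,6

step 1: discover 2; path=2; order=2
step 2: discover 0; path=2>0; order=2,0
step 3: discover 1; path=2>1; order=2,0,1
step 4: discover 4; path=2>1>4; order=2,0,1,4
step 5: discover 6; path=2>1>6; order=2,0,1,4,6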